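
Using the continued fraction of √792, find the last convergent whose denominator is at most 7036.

√792 = [28; 7, 56, …] (period length 2).
Convergents:
  p_0/q_0 = 28/1
  p_1/q_1 = 197/7
  p_2/q_2 = 11060/393
  p_3/q_3 = 77617/2758
  p_4/q_4 = 4357612/154841
q_3 = 2758 ≤ 7036 < 154841 = q_4, so the answer is 77617/2758.

77617/2758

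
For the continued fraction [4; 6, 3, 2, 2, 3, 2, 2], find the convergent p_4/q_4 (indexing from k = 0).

Using pₖ = aₖpₖ₋₁ + pₖ₋₂, qₖ = aₖqₖ₋₁ + qₖ₋₂ (with p₋₁=1, p₋₂=0, q₋₁=0, q₋₂=1):
  k=0: a=4, p=4, q=1
  k=1: a=6, p=25, q=6
  k=2: a=3, p=79, q=19
  k=3: a=2, p=183, q=44
  k=4: a=2, p=445, q=107

445/107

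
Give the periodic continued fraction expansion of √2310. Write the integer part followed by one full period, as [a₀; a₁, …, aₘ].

[48; 16, 96]

a₀ = ⌊√2310⌋ = 48.
With m₀=0, d₀=1 and mₖ₊₁ = dₖaₖ − mₖ, dₖ₊₁ = (n − mₖ₊₁²)/dₖ, aₖ₊₁ = ⌊(a₀+mₖ₊₁)/dₖ₊₁⌋:
  k=1: m=48, d=6, a=16
  k=2: m=48, d=1, a=96
d=1 and a=2a₀=96 at k=2, so the next step gives (m, d) = (48, 6) again — its k=1 value — and the period has length 2.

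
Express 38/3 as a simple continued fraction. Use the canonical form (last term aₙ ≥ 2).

38 = 12×3 + 2
3 = 1×2 + 1
2 = 2×1 + 0  (stop)
So 38/3 = [12; 1, 2].

[12; 1, 2]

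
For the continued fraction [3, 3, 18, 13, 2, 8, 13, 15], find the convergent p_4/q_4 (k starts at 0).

Using pₖ = aₖpₖ₋₁ + pₖ₋₂, qₖ = aₖqₖ₋₁ + qₖ₋₂ (with p₋₁=1, p₋₂=0, q₋₁=0, q₋₂=1):
  k=0: a=3, p=3, q=1
  k=1: a=3, p=10, q=3
  k=2: a=18, p=183, q=55
  k=3: a=13, p=2389, q=718
  k=4: a=2, p=4961, q=1491

4961/1491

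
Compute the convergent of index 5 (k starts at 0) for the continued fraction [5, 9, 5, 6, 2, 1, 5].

4603/901

Using pₖ = aₖpₖ₋₁ + pₖ₋₂, qₖ = aₖqₖ₋₁ + qₖ₋₂ (with p₋₁=1, p₋₂=0, q₋₁=0, q₋₂=1):
  k=0: a=5, p=5, q=1
  k=1: a=9, p=46, q=9
  k=2: a=5, p=235, q=46
  k=3: a=6, p=1456, q=285
  k=4: a=2, p=3147, q=616
  k=5: a=1, p=4603, q=901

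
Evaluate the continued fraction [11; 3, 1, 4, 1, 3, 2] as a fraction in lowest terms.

Using pₖ = aₖpₖ₋₁ + pₖ₋₂ and qₖ = aₖqₖ₋₁ + qₖ₋₂:
  k=0: a=11, p=11, q=1
  k=1: a=3, p=34, q=3
  k=2: a=1, p=45, q=4
  k=3: a=4, p=214, q=19
  k=4: a=1, p=259, q=23
  k=5: a=3, p=991, q=88
  k=6: a=2, p=2241, q=199

2241/199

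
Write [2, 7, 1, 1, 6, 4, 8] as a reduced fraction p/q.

Fold from the inside: start with 8/1.
  4 + 1/8 = 33/8
  6 + 8/33 = 206/33
  1 + 33/206 = 239/206
  1 + 206/239 = 445/239
  7 + 239/445 = 3354/445
  2 + 445/3354 = 7153/3354

7153/3354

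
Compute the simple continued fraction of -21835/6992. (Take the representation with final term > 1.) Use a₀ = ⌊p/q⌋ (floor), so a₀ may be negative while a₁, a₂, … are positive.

-21835 = -4·6992 + 6133
6992 = 1·6133 + 859
6133 = 7·859 + 120
859 = 7·120 + 19
120 = 6·19 + 6
19 = 3·6 + 1
6 = 6·1 + 0  (stop)
So -21835/6992 = [-4; 1, 7, 7, 6, 3, 6].

[-4; 1, 7, 7, 6, 3, 6]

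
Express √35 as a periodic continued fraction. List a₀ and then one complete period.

[5; 1, 10]

a₀ = ⌊√35⌋ = 5.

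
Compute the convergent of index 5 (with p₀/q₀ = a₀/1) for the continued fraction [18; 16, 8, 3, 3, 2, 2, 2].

55613/3079

Using pₖ = aₖpₖ₋₁ + pₖ₋₂, qₖ = aₖqₖ₋₁ + qₖ₋₂ (with p₋₁=1, p₋₂=0, q₋₁=0, q₋₂=1):
  k=0: a=18, p=18, q=1
  k=1: a=16, p=289, q=16
  k=2: a=8, p=2330, q=129
  k=3: a=3, p=7279, q=403
  k=4: a=3, p=24167, q=1338
  k=5: a=2, p=55613, q=3079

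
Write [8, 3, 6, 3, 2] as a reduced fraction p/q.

Using pₖ = aₖpₖ₋₁ + pₖ₋₂ and qₖ = aₖqₖ₋₁ + qₖ₋₂:
  k=0: a=8, p=8, q=1
  k=1: a=3, p=25, q=3
  k=2: a=6, p=158, q=19
  k=3: a=3, p=499, q=60
  k=4: a=2, p=1156, q=139

1156/139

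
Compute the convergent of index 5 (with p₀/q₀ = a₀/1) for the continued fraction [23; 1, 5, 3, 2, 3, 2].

Using pₖ = aₖpₖ₋₁ + pₖ₋₂, qₖ = aₖqₖ₋₁ + qₖ₋₂ (with p₋₁=1, p₋₂=0, q₋₁=0, q₋₂=1):
  k=0: a=23, p=23, q=1
  k=1: a=1, p=24, q=1
  k=2: a=5, p=143, q=6
  k=3: a=3, p=453, q=19
  k=4: a=2, p=1049, q=44
  k=5: a=3, p=3600, q=151

3600/151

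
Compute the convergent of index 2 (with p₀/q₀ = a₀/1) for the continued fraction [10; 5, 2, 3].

112/11

Using pₖ = aₖpₖ₋₁ + pₖ₋₂, qₖ = aₖqₖ₋₁ + qₖ₋₂ (with p₋₁=1, p₋₂=0, q₋₁=0, q₋₂=1):
  k=0: a=10, p=10, q=1
  k=1: a=5, p=51, q=5
  k=2: a=2, p=112, q=11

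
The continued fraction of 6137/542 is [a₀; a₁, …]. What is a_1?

6137 = 11·542 + 175   →  a_0 = 11
542 = 3·175 + 17   →  a_1 = 3

3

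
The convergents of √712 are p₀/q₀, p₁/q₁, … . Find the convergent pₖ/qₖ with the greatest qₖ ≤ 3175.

√712 = [26; 1, 2, 6, 2, 1, 52, …] (period length 6).
Convergents:
  p_0/q_0 = 26/1
  p_1/q_1 = 27/1
  p_2/q_2 = 80/3
  p_3/q_3 = 507/19
  p_4/q_4 = 1094/41
  p_5/q_5 = 1601/60
  p_6/q_6 = 84346/3161
  p_7/q_7 = 85947/3221
q_6 = 3161 ≤ 3175 < 3221 = q_7, so the answer is 84346/3161.

84346/3161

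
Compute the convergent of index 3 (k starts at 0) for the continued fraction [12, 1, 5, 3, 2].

244/19

Using pₖ = aₖpₖ₋₁ + pₖ₋₂, qₖ = aₖqₖ₋₁ + qₖ₋₂ (with p₋₁=1, p₋₂=0, q₋₁=0, q₋₂=1):
  k=0: a=12, p=12, q=1
  k=1: a=1, p=13, q=1
  k=2: a=5, p=77, q=6
  k=3: a=3, p=244, q=19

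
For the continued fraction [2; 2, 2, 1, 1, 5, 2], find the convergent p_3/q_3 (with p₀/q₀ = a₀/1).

17/7

Using pₖ = aₖpₖ₋₁ + pₖ₋₂, qₖ = aₖqₖ₋₁ + qₖ₋₂ (with p₋₁=1, p₋₂=0, q₋₁=0, q₋₂=1):
  k=0: a=2, p=2, q=1
  k=1: a=2, p=5, q=2
  k=2: a=2, p=12, q=5
  k=3: a=1, p=17, q=7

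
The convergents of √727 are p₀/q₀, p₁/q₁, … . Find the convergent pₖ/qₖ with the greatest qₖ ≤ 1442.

√727 = [26; 1, 25, 1, 52, …] (period length 4).
Convergents:
  p_0/q_0 = 26/1
  p_1/q_1 = 27/1
  p_2/q_2 = 701/26
  p_3/q_3 = 728/27
  p_4/q_4 = 38557/1430
  p_5/q_5 = 39285/1457
q_4 = 1430 ≤ 1442 < 1457 = q_5, so the answer is 38557/1430.

38557/1430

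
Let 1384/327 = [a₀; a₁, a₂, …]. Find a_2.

3

1384 = 4·327 + 76   →  a_0 = 4
327 = 4·76 + 23   →  a_1 = 4
76 = 3·23 + 7   →  a_2 = 3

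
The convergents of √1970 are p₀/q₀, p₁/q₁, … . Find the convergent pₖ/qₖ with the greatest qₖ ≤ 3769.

√1970 = [44; 2, 1, 1, 2, 88, …] (period length 5).
Convergents:
  p_0/q_0 = 44/1
  p_1/q_1 = 89/2
  p_2/q_2 = 133/3
  p_3/q_3 = 222/5
  p_4/q_4 = 577/13
  p_5/q_5 = 50998/1149
  p_6/q_6 = 102573/2311
  p_7/q_7 = 153571/3460
  p_8/q_8 = 256144/5771
q_7 = 3460 ≤ 3769 < 5771 = q_8, so the answer is 153571/3460.

153571/3460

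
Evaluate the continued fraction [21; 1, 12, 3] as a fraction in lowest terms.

877/40

Using pₖ = aₖpₖ₋₁ + pₖ₋₂ and qₖ = aₖqₖ₋₁ + qₖ₋₂:
  k=0: a=21, p=21, q=1
  k=1: a=1, p=22, q=1
  k=2: a=12, p=285, q=13
  k=3: a=3, p=877, q=40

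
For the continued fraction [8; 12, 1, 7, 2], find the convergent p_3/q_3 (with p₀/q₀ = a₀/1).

832/103

Using pₖ = aₖpₖ₋₁ + pₖ₋₂, qₖ = aₖqₖ₋₁ + qₖ₋₂ (with p₋₁=1, p₋₂=0, q₋₁=0, q₋₂=1):
  k=0: a=8, p=8, q=1
  k=1: a=12, p=97, q=12
  k=2: a=1, p=105, q=13
  k=3: a=7, p=832, q=103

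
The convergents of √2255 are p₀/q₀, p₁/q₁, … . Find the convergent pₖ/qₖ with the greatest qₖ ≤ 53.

1757/37

√2255 = [47; 2, 18, 2, 94, …] (period length 4).
Convergents:
  p_0/q_0 = 47/1
  p_1/q_1 = 95/2
  p_2/q_2 = 1757/37
  p_3/q_3 = 3609/76
q_2 = 37 ≤ 53 < 76 = q_3, so the answer is 1757/37.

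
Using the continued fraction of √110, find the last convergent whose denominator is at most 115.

√110 = [10; 2, 20, …] (period length 2).
Convergents:
  p_0/q_0 = 10/1
  p_1/q_1 = 21/2
  p_2/q_2 = 430/41
  p_3/q_3 = 881/84
  p_4/q_4 = 18050/1721
q_3 = 84 ≤ 115 < 1721 = q_4, so the answer is 881/84.

881/84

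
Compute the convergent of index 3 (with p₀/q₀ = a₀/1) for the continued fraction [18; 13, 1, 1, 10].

Using pₖ = aₖpₖ₋₁ + pₖ₋₂, qₖ = aₖqₖ₋₁ + qₖ₋₂ (with p₋₁=1, p₋₂=0, q₋₁=0, q₋₂=1):
  k=0: a=18, p=18, q=1
  k=1: a=13, p=235, q=13
  k=2: a=1, p=253, q=14
  k=3: a=1, p=488, q=27

488/27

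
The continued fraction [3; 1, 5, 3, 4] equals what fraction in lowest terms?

315/82

Fold from the inside: start with 4/1.
  3 + 1/4 = 13/4
  5 + 4/13 = 69/13
  1 + 13/69 = 82/69
  3 + 69/82 = 315/82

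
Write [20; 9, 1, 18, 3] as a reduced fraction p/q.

11598/577

Using pₖ = aₖpₖ₋₁ + pₖ₋₂ and qₖ = aₖqₖ₋₁ + qₖ₋₂:
  k=0: a=20, p=20, q=1
  k=1: a=9, p=181, q=9
  k=2: a=1, p=201, q=10
  k=3: a=18, p=3799, q=189
  k=4: a=3, p=11598, q=577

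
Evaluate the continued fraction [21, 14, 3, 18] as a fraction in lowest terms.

Fold from the inside: start with 18/1.
  3 + 1/18 = 55/18
  14 + 18/55 = 788/55
  21 + 55/788 = 16603/788

16603/788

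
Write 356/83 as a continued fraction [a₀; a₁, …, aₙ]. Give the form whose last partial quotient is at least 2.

[4; 3, 2, 5, 2]

356 = 4×83 + 24
83 = 3×24 + 11
24 = 2×11 + 2
11 = 5×2 + 1
2 = 2×1 + 0  (stop)
So 356/83 = [4; 3, 2, 5, 2].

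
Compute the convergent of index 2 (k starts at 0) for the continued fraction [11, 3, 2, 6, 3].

Using pₖ = aₖpₖ₋₁ + pₖ₋₂, qₖ = aₖqₖ₋₁ + qₖ₋₂ (with p₋₁=1, p₋₂=0, q₋₁=0, q₋₂=1):
  k=0: a=11, p=11, q=1
  k=1: a=3, p=34, q=3
  k=2: a=2, p=79, q=7

79/7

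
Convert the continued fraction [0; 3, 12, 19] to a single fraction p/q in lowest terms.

Fold from the inside: start with 19/1.
  12 + 1/19 = 229/19
  3 + 19/229 = 706/229
  0 + 229/706 = 229/706

229/706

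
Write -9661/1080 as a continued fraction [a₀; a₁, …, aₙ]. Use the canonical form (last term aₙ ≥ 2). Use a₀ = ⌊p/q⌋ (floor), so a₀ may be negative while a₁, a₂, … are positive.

-9661 = -9·1080 + 59
1080 = 18·59 + 18
59 = 3·18 + 5
18 = 3·5 + 3
5 = 1·3 + 2
3 = 1·2 + 1
2 = 2·1 + 0  (stop)
So -9661/1080 = [-9; 18, 3, 3, 1, 1, 2].

[-9; 18, 3, 3, 1, 1, 2]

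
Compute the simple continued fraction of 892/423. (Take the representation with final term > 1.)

892 = 2·423 + 46
423 = 9·46 + 9
46 = 5·9 + 1
9 = 9·1 + 0  (stop)
So 892/423 = [2; 9, 5, 9].

[2; 9, 5, 9]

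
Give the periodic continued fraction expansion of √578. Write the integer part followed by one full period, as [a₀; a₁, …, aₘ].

a₀ = ⌊√578⌋ = 24.
With m₀=0, d₀=1 and mₖ₊₁ = dₖaₖ − mₖ, dₖ₊₁ = (n − mₖ₊₁²)/dₖ, aₖ₊₁ = ⌊(a₀+mₖ₊₁)/dₖ₊₁⌋:
  k=1: m=24, d=2, a=24
  k=2: m=24, d=1, a=48
d=1 and a=2a₀=48 at k=2, so the next step gives (m, d) = (24, 2) again — its k=1 value — and the period has length 2.

[24; 24, 48]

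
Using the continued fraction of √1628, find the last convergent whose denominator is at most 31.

928/23

√1628 = [40; 2, 1, 6, 1, 2, 80, …] (period length 6).
Convergents:
  p_0/q_0 = 40/1
  p_1/q_1 = 81/2
  p_2/q_2 = 121/3
  p_3/q_3 = 807/20
  p_4/q_4 = 928/23
  p_5/q_5 = 2663/66
q_4 = 23 ≤ 31 < 66 = q_5, so the answer is 928/23.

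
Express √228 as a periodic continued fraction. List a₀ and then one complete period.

[15; 10, 30]

a₀ = ⌊√228⌋ = 15.
With m₀=0, d₀=1 and mₖ₊₁ = dₖaₖ − mₖ, dₖ₊₁ = (n − mₖ₊₁²)/dₖ, aₖ₊₁ = ⌊(a₀+mₖ₊₁)/dₖ₊₁⌋:
  k=1: m=15, d=3, a=10
  k=2: m=15, d=1, a=30
d=1 and a=2a₀=30 at k=2, so the next step gives (m, d) = (15, 3) again — its k=1 value — and the period has length 2.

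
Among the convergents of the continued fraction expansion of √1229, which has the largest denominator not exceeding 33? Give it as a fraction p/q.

631/18

√1229 = [35; 17, 1, 1, 17, 70, …] (period length 5).
Convergents:
  p_0/q_0 = 35/1
  p_1/q_1 = 596/17
  p_2/q_2 = 631/18
  p_3/q_3 = 1227/35
q_2 = 18 ≤ 33 < 35 = q_3, so the answer is 631/18.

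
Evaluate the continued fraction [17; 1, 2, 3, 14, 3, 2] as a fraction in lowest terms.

18071/1021

Fold from the inside: start with 2/1.
  3 + 1/2 = 7/2
  14 + 2/7 = 100/7
  3 + 7/100 = 307/100
  2 + 100/307 = 714/307
  1 + 307/714 = 1021/714
  17 + 714/1021 = 18071/1021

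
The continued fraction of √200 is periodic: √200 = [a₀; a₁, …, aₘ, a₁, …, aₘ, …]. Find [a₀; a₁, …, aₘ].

a₀ = ⌊√200⌋ = 14.
With m₀=0, d₀=1 and mₖ₊₁ = dₖaₖ − mₖ, dₖ₊₁ = (n − mₖ₊₁²)/dₖ, aₖ₊₁ = ⌊(a₀+mₖ₊₁)/dₖ₊₁⌋:
  k=1: m=14, d=4, a=7
  k=2: m=14, d=1, a=28
d=1 and a=2a₀=28 at k=2, so the next step gives (m, d) = (14, 4) again — its k=1 value — and the period has length 2.

[14; 7, 28]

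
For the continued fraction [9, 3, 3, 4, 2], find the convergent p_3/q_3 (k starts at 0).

Using pₖ = aₖpₖ₋₁ + pₖ₋₂, qₖ = aₖqₖ₋₁ + qₖ₋₂ (with p₋₁=1, p₋₂=0, q₋₁=0, q₋₂=1):
  k=0: a=9, p=9, q=1
  k=1: a=3, p=28, q=3
  k=2: a=3, p=93, q=10
  k=3: a=4, p=400, q=43

400/43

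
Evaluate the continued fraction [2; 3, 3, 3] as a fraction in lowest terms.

76/33

Using pₖ = aₖpₖ₋₁ + pₖ₋₂ and qₖ = aₖqₖ₋₁ + qₖ₋₂:
  k=0: a=2, p=2, q=1
  k=1: a=3, p=7, q=3
  k=2: a=3, p=23, q=10
  k=3: a=3, p=76, q=33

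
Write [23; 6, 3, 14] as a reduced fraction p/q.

Using pₖ = aₖpₖ₋₁ + pₖ₋₂ and qₖ = aₖqₖ₋₁ + qₖ₋₂:
  k=0: a=23, p=23, q=1
  k=1: a=6, p=139, q=6
  k=2: a=3, p=440, q=19
  k=3: a=14, p=6299, q=272

6299/272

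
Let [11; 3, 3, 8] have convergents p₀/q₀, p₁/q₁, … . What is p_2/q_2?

113/10

Using pₖ = aₖpₖ₋₁ + pₖ₋₂, qₖ = aₖqₖ₋₁ + qₖ₋₂ (with p₋₁=1, p₋₂=0, q₋₁=0, q₋₂=1):
  k=0: a=11, p=11, q=1
  k=1: a=3, p=34, q=3
  k=2: a=3, p=113, q=10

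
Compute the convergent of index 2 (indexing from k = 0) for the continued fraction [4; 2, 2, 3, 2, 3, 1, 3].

Using pₖ = aₖpₖ₋₁ + pₖ₋₂, qₖ = aₖqₖ₋₁ + qₖ₋₂ (with p₋₁=1, p₋₂=0, q₋₁=0, q₋₂=1):
  k=0: a=4, p=4, q=1
  k=1: a=2, p=9, q=2
  k=2: a=2, p=22, q=5

22/5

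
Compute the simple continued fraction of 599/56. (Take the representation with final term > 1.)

[10; 1, 2, 3, 2, 2]

599 = 10×56 + 39
56 = 1×39 + 17
39 = 2×17 + 5
17 = 3×5 + 2
5 = 2×2 + 1
2 = 2×1 + 0  (stop)
So 599/56 = [10; 1, 2, 3, 2, 2].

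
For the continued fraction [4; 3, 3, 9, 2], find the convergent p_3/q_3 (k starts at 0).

Using pₖ = aₖpₖ₋₁ + pₖ₋₂, qₖ = aₖqₖ₋₁ + qₖ₋₂ (with p₋₁=1, p₋₂=0, q₋₁=0, q₋₂=1):
  k=0: a=4, p=4, q=1
  k=1: a=3, p=13, q=3
  k=2: a=3, p=43, q=10
  k=3: a=9, p=400, q=93

400/93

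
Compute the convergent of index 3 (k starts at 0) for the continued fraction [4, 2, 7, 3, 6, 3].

Using pₖ = aₖpₖ₋₁ + pₖ₋₂, qₖ = aₖqₖ₋₁ + qₖ₋₂ (with p₋₁=1, p₋₂=0, q₋₁=0, q₋₂=1):
  k=0: a=4, p=4, q=1
  k=1: a=2, p=9, q=2
  k=2: a=7, p=67, q=15
  k=3: a=3, p=210, q=47

210/47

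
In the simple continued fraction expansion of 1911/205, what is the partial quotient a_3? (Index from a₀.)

1911 = 9·205 + 66   →  a_0 = 9
205 = 3·66 + 7   →  a_1 = 3
66 = 9·7 + 3   →  a_2 = 9
7 = 2·3 + 1   →  a_3 = 2

2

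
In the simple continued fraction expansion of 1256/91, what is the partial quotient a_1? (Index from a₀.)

1

1256 = 13·91 + 73   →  a_0 = 13
91 = 1·73 + 18   →  a_1 = 1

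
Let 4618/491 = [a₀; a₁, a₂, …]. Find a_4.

4618 = 9·491 + 199   →  a_0 = 9
491 = 2·199 + 93   →  a_1 = 2
199 = 2·93 + 13   →  a_2 = 2
93 = 7·13 + 2   →  a_3 = 7
13 = 6·2 + 1   →  a_4 = 6

6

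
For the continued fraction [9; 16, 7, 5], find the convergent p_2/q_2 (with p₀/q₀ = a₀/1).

Using pₖ = aₖpₖ₋₁ + pₖ₋₂, qₖ = aₖqₖ₋₁ + qₖ₋₂ (with p₋₁=1, p₋₂=0, q₋₁=0, q₋₂=1):
  k=0: a=9, p=9, q=1
  k=1: a=16, p=145, q=16
  k=2: a=7, p=1024, q=113

1024/113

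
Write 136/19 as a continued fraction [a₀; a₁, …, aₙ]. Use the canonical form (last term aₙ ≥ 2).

[7; 6, 3]

136 = 7×19 + 3
19 = 6×3 + 1
3 = 3×1 + 0  (stop)
So 136/19 = [7; 6, 3].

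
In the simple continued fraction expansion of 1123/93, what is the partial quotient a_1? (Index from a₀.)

1123 = 12·93 + 7   →  a_0 = 12
93 = 13·7 + 2   →  a_1 = 13

13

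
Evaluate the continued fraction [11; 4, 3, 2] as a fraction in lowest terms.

337/30

Fold from the inside: start with 2/1.
  3 + 1/2 = 7/2
  4 + 2/7 = 30/7
  11 + 7/30 = 337/30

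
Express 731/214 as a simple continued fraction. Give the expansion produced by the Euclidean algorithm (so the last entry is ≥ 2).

[3; 2, 2, 2, 8, 2]

731 = 3·214 + 89
214 = 2·89 + 36
89 = 2·36 + 17
36 = 2·17 + 2
17 = 8·2 + 1
2 = 2·1 + 0  (stop)
So 731/214 = [3; 2, 2, 2, 8, 2].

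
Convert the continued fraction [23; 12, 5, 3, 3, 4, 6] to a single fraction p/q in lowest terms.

Using pₖ = aₖpₖ₋₁ + pₖ₋₂ and qₖ = aₖqₖ₋₁ + qₖ₋₂:
  k=0: a=23, p=23, q=1
  k=1: a=12, p=277, q=12
  k=2: a=5, p=1408, q=61
  k=3: a=3, p=4501, q=195
  k=4: a=3, p=14911, q=646
  k=5: a=4, p=64145, q=2779
  k=6: a=6, p=399781, q=17320

399781/17320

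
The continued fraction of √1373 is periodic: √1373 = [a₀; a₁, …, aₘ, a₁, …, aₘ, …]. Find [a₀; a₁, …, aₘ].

a₀ = ⌊√1373⌋ = 37.
With m₀=0, d₀=1 and mₖ₊₁ = dₖaₖ − mₖ, dₖ₊₁ = (n − mₖ₊₁²)/dₖ, aₖ₊₁ = ⌊(a₀+mₖ₊₁)/dₖ₊₁⌋:
  k=1: m=37, d=4, a=18
  k=2: m=35, d=37, a=1
  k=3: m=2, d=37, a=1
  k=4: m=35, d=4, a=18
  k=5: m=37, d=1, a=74
d=1 and a=2a₀=74 at k=5, so the next step gives (m, d) = (37, 4) again — its k=1 value — and the period has length 5.

[37; 18, 1, 1, 18, 74]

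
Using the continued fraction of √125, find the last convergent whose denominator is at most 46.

√125 = [11; 5, 1, 1, 5, 22, …] (period length 5).
Convergents:
  p_0/q_0 = 11/1
  p_1/q_1 = 56/5
  p_2/q_2 = 67/6
  p_3/q_3 = 123/11
  p_4/q_4 = 682/61
q_3 = 11 ≤ 46 < 61 = q_4, so the answer is 123/11.

123/11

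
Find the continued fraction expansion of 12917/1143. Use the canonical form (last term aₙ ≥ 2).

[11; 3, 3, 10, 11]

12917 = 11*1143 + 344
1143 = 3*344 + 111
344 = 3*111 + 11
111 = 10*11 + 1
11 = 11*1 + 0  (stop)
So 12917/1143 = [11; 3, 3, 10, 11].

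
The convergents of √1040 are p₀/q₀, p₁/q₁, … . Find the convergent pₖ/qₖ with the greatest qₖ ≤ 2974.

√1040 = [32; 4, 64, …] (period length 2).
Convergents:
  p_0/q_0 = 32/1
  p_1/q_1 = 129/4
  p_2/q_2 = 8288/257
  p_3/q_3 = 33281/1032
  p_4/q_4 = 2138272/66305
q_3 = 1032 ≤ 2974 < 66305 = q_4, so the answer is 33281/1032.

33281/1032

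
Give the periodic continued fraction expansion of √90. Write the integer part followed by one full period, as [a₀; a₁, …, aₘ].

[9; 2, 18]

a₀ = ⌊√90⌋ = 9.
With m₀=0, d₀=1 and mₖ₊₁ = dₖaₖ − mₖ, dₖ₊₁ = (n − mₖ₊₁²)/dₖ, aₖ₊₁ = ⌊(a₀+mₖ₊₁)/dₖ₊₁⌋:
  k=1: m=9, d=9, a=2
  k=2: m=9, d=1, a=18
d=1 and a=2a₀=18 at k=2, so the next step gives (m, d) = (9, 9) again — its k=1 value — and the period has length 2.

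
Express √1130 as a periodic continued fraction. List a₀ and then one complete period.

[33; 1, 1, 1, 1, 1, 1, 66]

a₀ = ⌊√1130⌋ = 33.
With m₀=0, d₀=1 and mₖ₊₁ = dₖaₖ − mₖ, dₖ₊₁ = (n − mₖ₊₁²)/dₖ, aₖ₊₁ = ⌊(a₀+mₖ₊₁)/dₖ₊₁⌋:
  k=1: m=33, d=41, a=1
  k=2: m=8, d=26, a=1
  k=3: m=18, d=31, a=1
  k=4: m=13, d=31, a=1
  k=5: m=18, d=26, a=1
  k=6: m=8, d=41, a=1
  k=7: m=33, d=1, a=66
d=1 and a=2a₀=66 at k=7, so the next step gives (m, d) = (33, 41) again — its k=1 value — and the period has length 7.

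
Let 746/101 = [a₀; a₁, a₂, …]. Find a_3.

746 = 7·101 + 39   →  a_0 = 7
101 = 2·39 + 23   →  a_1 = 2
39 = 1·23 + 16   →  a_2 = 1
23 = 1·16 + 7   →  a_3 = 1

1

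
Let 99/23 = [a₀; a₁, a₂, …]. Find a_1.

99 = 4·23 + 7   →  a_0 = 4
23 = 3·7 + 2   →  a_1 = 3

3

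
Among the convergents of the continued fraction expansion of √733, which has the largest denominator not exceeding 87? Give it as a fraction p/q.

731/27

√733 = [27; 13, 1, 1, 13, 54, …] (period length 5).
Convergents:
  p_0/q_0 = 27/1
  p_1/q_1 = 352/13
  p_2/q_2 = 379/14
  p_3/q_3 = 731/27
  p_4/q_4 = 9882/365
q_3 = 27 ≤ 87 < 365 = q_4, so the answer is 731/27.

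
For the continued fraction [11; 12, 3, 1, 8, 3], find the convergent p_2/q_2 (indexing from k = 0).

410/37

Using pₖ = aₖpₖ₋₁ + pₖ₋₂, qₖ = aₖqₖ₋₁ + qₖ₋₂ (with p₋₁=1, p₋₂=0, q₋₁=0, q₋₂=1):
  k=0: a=11, p=11, q=1
  k=1: a=12, p=133, q=12
  k=2: a=3, p=410, q=37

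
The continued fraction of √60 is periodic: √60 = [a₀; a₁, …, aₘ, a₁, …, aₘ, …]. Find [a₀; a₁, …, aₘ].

[7; 1, 2, 1, 14]

a₀ = ⌊√60⌋ = 7.
With m₀=0, d₀=1 and mₖ₊₁ = dₖaₖ − mₖ, dₖ₊₁ = (n − mₖ₊₁²)/dₖ, aₖ₊₁ = ⌊(a₀+mₖ₊₁)/dₖ₊₁⌋:
  k=1: m=7, d=11, a=1
  k=2: m=4, d=4, a=2
  k=3: m=4, d=11, a=1
  k=4: m=7, d=1, a=14
d=1 and a=2a₀=14 at k=4, so the next step gives (m, d) = (7, 11) again — its k=1 value — and the period has length 4.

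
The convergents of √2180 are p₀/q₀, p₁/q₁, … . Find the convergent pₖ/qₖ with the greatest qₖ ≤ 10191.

183727/3935

√2180 = [46; 1, 2, 4, 2, 1, 92, …] (period length 6).
Convergents:
  p_0/q_0 = 46/1
  p_1/q_1 = 47/1
  p_2/q_2 = 140/3
  p_3/q_3 = 607/13
  p_4/q_4 = 1354/29
  p_5/q_5 = 1961/42
  p_6/q_6 = 181766/3893
  p_7/q_7 = 183727/3935
  p_8/q_8 = 549220/11763
q_7 = 3935 ≤ 10191 < 11763 = q_8, so the answer is 183727/3935.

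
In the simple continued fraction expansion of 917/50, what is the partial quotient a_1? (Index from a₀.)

2

917 = 18·50 + 17   →  a_0 = 18
50 = 2·17 + 16   →  a_1 = 2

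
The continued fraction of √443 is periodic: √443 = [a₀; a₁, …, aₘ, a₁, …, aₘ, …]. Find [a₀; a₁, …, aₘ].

[21; 21, 42]

a₀ = ⌊√443⌋ = 21.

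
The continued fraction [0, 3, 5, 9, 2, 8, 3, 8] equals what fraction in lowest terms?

Fold from the inside: start with 8/1.
  3 + 1/8 = 25/8
  8 + 8/25 = 208/25
  2 + 25/208 = 441/208
  9 + 208/441 = 4177/441
  5 + 441/4177 = 21326/4177
  3 + 4177/21326 = 68155/21326
  0 + 21326/68155 = 21326/68155

21326/68155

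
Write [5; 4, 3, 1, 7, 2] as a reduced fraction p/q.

Fold from the inside: start with 2/1.
  7 + 1/2 = 15/2
  1 + 2/15 = 17/15
  3 + 15/17 = 66/17
  4 + 17/66 = 281/66
  5 + 66/281 = 1471/281

1471/281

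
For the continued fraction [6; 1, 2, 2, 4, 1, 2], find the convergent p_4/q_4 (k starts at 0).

Using pₖ = aₖpₖ₋₁ + pₖ₋₂, qₖ = aₖqₖ₋₁ + qₖ₋₂ (with p₋₁=1, p₋₂=0, q₋₁=0, q₋₂=1):
  k=0: a=6, p=6, q=1
  k=1: a=1, p=7, q=1
  k=2: a=2, p=20, q=3
  k=3: a=2, p=47, q=7
  k=4: a=4, p=208, q=31

208/31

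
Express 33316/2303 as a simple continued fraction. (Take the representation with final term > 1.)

33316 = 14*2303 + 1074
2303 = 2*1074 + 155
1074 = 6*155 + 144
155 = 1*144 + 11
144 = 13*11 + 1
11 = 11*1 + 0  (stop)
So 33316/2303 = [14; 2, 6, 1, 13, 11].

[14; 2, 6, 1, 13, 11]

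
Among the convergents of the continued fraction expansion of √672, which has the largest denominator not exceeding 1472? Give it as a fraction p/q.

√672 = [25; 1, 11, 1, 50, …] (period length 4).
Convergents:
  p_0/q_0 = 25/1
  p_1/q_1 = 26/1
  p_2/q_2 = 311/12
  p_3/q_3 = 337/13
  p_4/q_4 = 17161/662
  p_5/q_5 = 17498/675
  p_6/q_6 = 209639/8087
q_5 = 675 ≤ 1472 < 8087 = q_6, so the answer is 17498/675.

17498/675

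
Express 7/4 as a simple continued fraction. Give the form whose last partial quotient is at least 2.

7 = 1*4 + 3
4 = 1*3 + 1
3 = 3*1 + 0  (stop)
So 7/4 = [1; 1, 3].

[1; 1, 3]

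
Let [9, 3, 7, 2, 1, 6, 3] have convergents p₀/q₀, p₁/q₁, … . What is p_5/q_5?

Using pₖ = aₖpₖ₋₁ + pₖ₋₂, qₖ = aₖqₖ₋₁ + qₖ₋₂ (with p₋₁=1, p₋₂=0, q₋₁=0, q₋₂=1):
  k=0: a=9, p=9, q=1
  k=1: a=3, p=28, q=3
  k=2: a=7, p=205, q=22
  k=3: a=2, p=438, q=47
  k=4: a=1, p=643, q=69
  k=5: a=6, p=4296, q=461

4296/461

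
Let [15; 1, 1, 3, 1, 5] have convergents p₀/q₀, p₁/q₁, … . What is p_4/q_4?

140/9

Using pₖ = aₖpₖ₋₁ + pₖ₋₂, qₖ = aₖqₖ₋₁ + qₖ₋₂ (with p₋₁=1, p₋₂=0, q₋₁=0, q₋₂=1):
  k=0: a=15, p=15, q=1
  k=1: a=1, p=16, q=1
  k=2: a=1, p=31, q=2
  k=3: a=3, p=109, q=7
  k=4: a=1, p=140, q=9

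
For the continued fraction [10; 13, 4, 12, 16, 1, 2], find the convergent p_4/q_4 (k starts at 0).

Using pₖ = aₖpₖ₋₁ + pₖ₋₂, qₖ = aₖqₖ₋₁ + qₖ₋₂ (with p₋₁=1, p₋₂=0, q₋₁=0, q₋₂=1):
  k=0: a=10, p=10, q=1
  k=1: a=13, p=131, q=13
  k=2: a=4, p=534, q=53
  k=3: a=12, p=6539, q=649
  k=4: a=16, p=105158, q=10437

105158/10437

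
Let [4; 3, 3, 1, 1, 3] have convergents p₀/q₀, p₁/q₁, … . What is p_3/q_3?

Using pₖ = aₖpₖ₋₁ + pₖ₋₂, qₖ = aₖqₖ₋₁ + qₖ₋₂ (with p₋₁=1, p₋₂=0, q₋₁=0, q₋₂=1):
  k=0: a=4, p=4, q=1
  k=1: a=3, p=13, q=3
  k=2: a=3, p=43, q=10
  k=3: a=1, p=56, q=13

56/13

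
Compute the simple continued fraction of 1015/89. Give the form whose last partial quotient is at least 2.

1015 = 11*89 + 36
89 = 2*36 + 17
36 = 2*17 + 2
17 = 8*2 + 1
2 = 2*1 + 0  (stop)
So 1015/89 = [11; 2, 2, 8, 2].

[11; 2, 2, 8, 2]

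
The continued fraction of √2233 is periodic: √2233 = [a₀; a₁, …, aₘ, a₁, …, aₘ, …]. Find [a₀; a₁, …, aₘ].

[47; 3, 1, 12, 1, 3, 94]

a₀ = ⌊√2233⌋ = 47.
With m₀=0, d₀=1 and mₖ₊₁ = dₖaₖ − mₖ, dₖ₊₁ = (n − mₖ₊₁²)/dₖ, aₖ₊₁ = ⌊(a₀+mₖ₊₁)/dₖ₊₁⌋:
  k=1: m=47, d=24, a=3
  k=2: m=25, d=67, a=1
  k=3: m=42, d=7, a=12
  k=4: m=42, d=67, a=1
  k=5: m=25, d=24, a=3
  k=6: m=47, d=1, a=94
d=1 and a=2a₀=94 at k=6, so the next step gives (m, d) = (47, 24) again — its k=1 value — and the period has length 6.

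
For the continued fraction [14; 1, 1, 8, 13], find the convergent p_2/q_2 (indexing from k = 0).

Using pₖ = aₖpₖ₋₁ + pₖ₋₂, qₖ = aₖqₖ₋₁ + qₖ₋₂ (with p₋₁=1, p₋₂=0, q₋₁=0, q₋₂=1):
  k=0: a=14, p=14, q=1
  k=1: a=1, p=15, q=1
  k=2: a=1, p=29, q=2

29/2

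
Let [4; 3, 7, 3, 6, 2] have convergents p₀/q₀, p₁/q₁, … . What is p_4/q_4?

Using pₖ = aₖpₖ₋₁ + pₖ₋₂, qₖ = aₖqₖ₋₁ + qₖ₋₂ (with p₋₁=1, p₋₂=0, q₋₁=0, q₋₂=1):
  k=0: a=4, p=4, q=1
  k=1: a=3, p=13, q=3
  k=2: a=7, p=95, q=22
  k=3: a=3, p=298, q=69
  k=4: a=6, p=1883, q=436

1883/436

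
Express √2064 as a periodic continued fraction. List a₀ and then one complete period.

a₀ = ⌊√2064⌋ = 45.
With m₀=0, d₀=1 and mₖ₊₁ = dₖaₖ − mₖ, dₖ₊₁ = (n − mₖ₊₁²)/dₖ, aₖ₊₁ = ⌊(a₀+mₖ₊₁)/dₖ₊₁⌋:
  k=1: m=45, d=39, a=2
  k=2: m=33, d=25, a=3
  k=3: m=42, d=12, a=7
  k=4: m=42, d=25, a=3
  k=5: m=33, d=39, a=2
  k=6: m=45, d=1, a=90
d=1 and a=2a₀=90 at k=6, so the next step gives (m, d) = (45, 39) again — its k=1 value — and the period has length 6.

[45; 2, 3, 7, 3, 2, 90]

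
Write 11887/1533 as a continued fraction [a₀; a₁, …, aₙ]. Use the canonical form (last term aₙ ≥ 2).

11887 = 7*1533 + 1156
1533 = 1*1156 + 377
1156 = 3*377 + 25
377 = 15*25 + 2
25 = 12*2 + 1
2 = 2*1 + 0  (stop)
So 11887/1533 = [7; 1, 3, 15, 12, 2].

[7; 1, 3, 15, 12, 2]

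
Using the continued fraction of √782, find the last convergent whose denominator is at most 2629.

43820/1567

√782 = [27; 1, 26, 1, 54, …] (period length 4).
Convergents:
  p_0/q_0 = 27/1
  p_1/q_1 = 28/1
  p_2/q_2 = 755/27
  p_3/q_3 = 783/28
  p_4/q_4 = 43037/1539
  p_5/q_5 = 43820/1567
  p_6/q_6 = 1182357/42281
q_5 = 1567 ≤ 2629 < 42281 = q_6, so the answer is 43820/1567.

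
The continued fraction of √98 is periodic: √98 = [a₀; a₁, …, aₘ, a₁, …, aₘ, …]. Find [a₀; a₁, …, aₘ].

a₀ = ⌊√98⌋ = 9.

[9; 1, 8, 1, 18]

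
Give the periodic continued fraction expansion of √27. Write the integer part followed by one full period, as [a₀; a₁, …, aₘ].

[5; 5, 10]

a₀ = ⌊√27⌋ = 5.
With m₀=0, d₀=1 and mₖ₊₁ = dₖaₖ − mₖ, dₖ₊₁ = (n − mₖ₊₁²)/dₖ, aₖ₊₁ = ⌊(a₀+mₖ₊₁)/dₖ₊₁⌋:
  k=1: m=5, d=2, a=5
  k=2: m=5, d=1, a=10
d=1 and a=2a₀=10 at k=2, so the next step gives (m, d) = (5, 2) again — its k=1 value — and the period has length 2.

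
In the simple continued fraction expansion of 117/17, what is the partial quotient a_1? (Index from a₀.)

1

117 = 6·17 + 15   →  a_0 = 6
17 = 1·15 + 2   →  a_1 = 1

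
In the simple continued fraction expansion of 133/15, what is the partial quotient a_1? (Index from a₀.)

133 = 8·15 + 13   →  a_0 = 8
15 = 1·13 + 2   →  a_1 = 1

1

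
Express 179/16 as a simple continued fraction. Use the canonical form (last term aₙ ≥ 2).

179 = 11*16 + 3
16 = 5*3 + 1
3 = 3*1 + 0  (stop)
So 179/16 = [11; 5, 3].

[11; 5, 3]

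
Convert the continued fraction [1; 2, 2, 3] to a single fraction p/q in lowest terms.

Fold from the inside: start with 3/1.
  2 + 1/3 = 7/3
  2 + 3/7 = 17/7
  1 + 7/17 = 24/17

24/17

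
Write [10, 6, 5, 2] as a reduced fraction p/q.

Fold from the inside: start with 2/1.
  5 + 1/2 = 11/2
  6 + 2/11 = 68/11
  10 + 11/68 = 691/68

691/68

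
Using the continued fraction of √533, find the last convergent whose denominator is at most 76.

531/23

√533 = [23; 11, 1, 1, 11, 46, …] (period length 5).
Convergents:
  p_0/q_0 = 23/1
  p_1/q_1 = 254/11
  p_2/q_2 = 277/12
  p_3/q_3 = 531/23
  p_4/q_4 = 6118/265
q_3 = 23 ≤ 76 < 265 = q_4, so the answer is 531/23.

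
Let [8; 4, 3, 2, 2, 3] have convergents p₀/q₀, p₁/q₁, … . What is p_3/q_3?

Using pₖ = aₖpₖ₋₁ + pₖ₋₂, qₖ = aₖqₖ₋₁ + qₖ₋₂ (with p₋₁=1, p₋₂=0, q₋₁=0, q₋₂=1):
  k=0: a=8, p=8, q=1
  k=1: a=4, p=33, q=4
  k=2: a=3, p=107, q=13
  k=3: a=2, p=247, q=30

247/30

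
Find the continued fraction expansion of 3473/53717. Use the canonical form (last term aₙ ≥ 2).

3473 = 0*53717 + 3473
53717 = 15*3473 + 1622
3473 = 2*1622 + 229
1622 = 7*229 + 19
229 = 12*19 + 1
19 = 19*1 + 0  (stop)
So 3473/53717 = [0; 15, 2, 7, 12, 19].

[0; 15, 2, 7, 12, 19]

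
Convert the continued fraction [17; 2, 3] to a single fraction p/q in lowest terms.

122/7

Fold from the inside: start with 3/1.
  2 + 1/3 = 7/3
  17 + 3/7 = 122/7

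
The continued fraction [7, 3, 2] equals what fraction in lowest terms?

Fold from the inside: start with 2/1.
  3 + 1/2 = 7/2
  7 + 2/7 = 51/7

51/7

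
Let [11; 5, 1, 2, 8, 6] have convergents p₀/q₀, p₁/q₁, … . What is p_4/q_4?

1587/142

Using pₖ = aₖpₖ₋₁ + pₖ₋₂, qₖ = aₖqₖ₋₁ + qₖ₋₂ (with p₋₁=1, p₋₂=0, q₋₁=0, q₋₂=1):
  k=0: a=11, p=11, q=1
  k=1: a=5, p=56, q=5
  k=2: a=1, p=67, q=6
  k=3: a=2, p=190, q=17
  k=4: a=8, p=1587, q=142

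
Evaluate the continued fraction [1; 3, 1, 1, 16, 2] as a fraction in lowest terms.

307/239

Using pₖ = aₖpₖ₋₁ + pₖ₋₂ and qₖ = aₖqₖ₋₁ + qₖ₋₂:
  k=0: a=1, p=1, q=1
  k=1: a=3, p=4, q=3
  k=2: a=1, p=5, q=4
  k=3: a=1, p=9, q=7
  k=4: a=16, p=149, q=116
  k=5: a=2, p=307, q=239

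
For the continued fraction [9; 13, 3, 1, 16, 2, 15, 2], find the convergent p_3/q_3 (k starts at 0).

481/53

Using pₖ = aₖpₖ₋₁ + pₖ₋₂, qₖ = aₖqₖ₋₁ + qₖ₋₂ (with p₋₁=1, p₋₂=0, q₋₁=0, q₋₂=1):
  k=0: a=9, p=9, q=1
  k=1: a=13, p=118, q=13
  k=2: a=3, p=363, q=40
  k=3: a=1, p=481, q=53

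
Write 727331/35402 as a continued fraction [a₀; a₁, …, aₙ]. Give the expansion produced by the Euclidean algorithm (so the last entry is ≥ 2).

[20; 1, 1, 5, 15, 14, 15]

727331 = 20×35402 + 19291
35402 = 1×19291 + 16111
19291 = 1×16111 + 3180
16111 = 5×3180 + 211
3180 = 15×211 + 15
211 = 14×15 + 1
15 = 15×1 + 0  (stop)
So 727331/35402 = [20; 1, 1, 5, 15, 14, 15].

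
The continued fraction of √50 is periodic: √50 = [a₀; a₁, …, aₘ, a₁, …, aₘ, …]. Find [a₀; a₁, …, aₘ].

a₀ = ⌊√50⌋ = 7.
With m₀=0, d₀=1 and mₖ₊₁ = dₖaₖ − mₖ, dₖ₊₁ = (n − mₖ₊₁²)/dₖ, aₖ₊₁ = ⌊(a₀+mₖ₊₁)/dₖ₊₁⌋:
  k=1: m=7, d=1, a=14
d=1 and a=2a₀=14 at k=1, so the next step gives (m, d) = (7, 1) again — its k=1 value — and the period has length 1.

[7; 14]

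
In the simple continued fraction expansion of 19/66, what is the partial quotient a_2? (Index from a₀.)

19 = 0·66 + 19   →  a_0 = 0
66 = 3·19 + 9   →  a_1 = 3
19 = 2·9 + 1   →  a_2 = 2

2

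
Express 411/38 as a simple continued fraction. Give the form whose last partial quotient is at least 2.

411 = 10*38 + 31
38 = 1*31 + 7
31 = 4*7 + 3
7 = 2*3 + 1
3 = 3*1 + 0  (stop)
So 411/38 = [10; 1, 4, 2, 3].

[10; 1, 4, 2, 3]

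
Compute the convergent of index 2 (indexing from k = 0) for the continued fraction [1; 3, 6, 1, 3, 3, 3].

25/19

Using pₖ = aₖpₖ₋₁ + pₖ₋₂, qₖ = aₖqₖ₋₁ + qₖ₋₂ (with p₋₁=1, p₋₂=0, q₋₁=0, q₋₂=1):
  k=0: a=1, p=1, q=1
  k=1: a=3, p=4, q=3
  k=2: a=6, p=25, q=19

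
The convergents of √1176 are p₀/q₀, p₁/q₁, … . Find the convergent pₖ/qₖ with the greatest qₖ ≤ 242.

√1176 = [34; 3, 2, 2, 2, 3, 68, …] (period length 6).
Convergents:
  p_0/q_0 = 34/1
  p_1/q_1 = 103/3
  p_2/q_2 = 240/7
  p_3/q_3 = 583/17
  p_4/q_4 = 1406/41
  p_5/q_5 = 4801/140
  p_6/q_6 = 327874/9561
q_5 = 140 ≤ 242 < 9561 = q_6, so the answer is 4801/140.

4801/140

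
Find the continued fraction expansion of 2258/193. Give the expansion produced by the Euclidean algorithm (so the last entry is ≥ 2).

[11; 1, 2, 3, 19]

2258 = 11×193 + 135
193 = 1×135 + 58
135 = 2×58 + 19
58 = 3×19 + 1
19 = 19×1 + 0  (stop)
So 2258/193 = [11; 1, 2, 3, 19].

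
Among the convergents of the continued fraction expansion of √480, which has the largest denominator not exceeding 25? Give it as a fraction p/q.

√480 = [21; 1, 9, 1, 42, …] (period length 4).
Convergents:
  p_0/q_0 = 21/1
  p_1/q_1 = 22/1
  p_2/q_2 = 219/10
  p_3/q_3 = 241/11
  p_4/q_4 = 10341/472
q_3 = 11 ≤ 25 < 472 = q_4, so the answer is 241/11.

241/11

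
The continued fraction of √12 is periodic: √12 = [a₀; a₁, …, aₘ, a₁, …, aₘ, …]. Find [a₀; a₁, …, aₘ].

[3; 2, 6]

a₀ = ⌊√12⌋ = 3.
With m₀=0, d₀=1 and mₖ₊₁ = dₖaₖ − mₖ, dₖ₊₁ = (n − mₖ₊₁²)/dₖ, aₖ₊₁ = ⌊(a₀+mₖ₊₁)/dₖ₊₁⌋:
  k=1: m=3, d=3, a=2
  k=2: m=3, d=1, a=6
d=1 and a=2a₀=6 at k=2, so the next step gives (m, d) = (3, 3) again — its k=1 value — and the period has length 2.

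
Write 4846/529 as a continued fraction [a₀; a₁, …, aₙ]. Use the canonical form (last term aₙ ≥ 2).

4846 = 9×529 + 85
529 = 6×85 + 19
85 = 4×19 + 9
19 = 2×9 + 1
9 = 9×1 + 0  (stop)
So 4846/529 = [9; 6, 4, 2, 9].

[9; 6, 4, 2, 9]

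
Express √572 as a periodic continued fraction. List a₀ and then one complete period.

a₀ = ⌊√572⌋ = 23.
With m₀=0, d₀=1 and mₖ₊₁ = dₖaₖ − mₖ, dₖ₊₁ = (n − mₖ₊₁²)/dₖ, aₖ₊₁ = ⌊(a₀+mₖ₊₁)/dₖ₊₁⌋:
  k=1: m=23, d=43, a=1
  k=2: m=20, d=4, a=10
  k=3: m=20, d=43, a=1
  k=4: m=23, d=1, a=46
d=1 and a=2a₀=46 at k=4, so the next step gives (m, d) = (23, 43) again — its k=1 value — and the period has length 4.

[23; 1, 10, 1, 46]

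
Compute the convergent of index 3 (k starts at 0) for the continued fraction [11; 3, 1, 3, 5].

Using pₖ = aₖpₖ₋₁ + pₖ₋₂, qₖ = aₖqₖ₋₁ + qₖ₋₂ (with p₋₁=1, p₋₂=0, q₋₁=0, q₋₂=1):
  k=0: a=11, p=11, q=1
  k=1: a=3, p=34, q=3
  k=2: a=1, p=45, q=4
  k=3: a=3, p=169, q=15

169/15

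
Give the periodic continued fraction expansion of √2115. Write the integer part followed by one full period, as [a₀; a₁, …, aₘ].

[45; 1, 90]

a₀ = ⌊√2115⌋ = 45.
With m₀=0, d₀=1 and mₖ₊₁ = dₖaₖ − mₖ, dₖ₊₁ = (n − mₖ₊₁²)/dₖ, aₖ₊₁ = ⌊(a₀+mₖ₊₁)/dₖ₊₁⌋:
  k=1: m=45, d=90, a=1
  k=2: m=45, d=1, a=90
d=1 and a=2a₀=90 at k=2, so the next step gives (m, d) = (45, 90) again — its k=1 value — and the period has length 2.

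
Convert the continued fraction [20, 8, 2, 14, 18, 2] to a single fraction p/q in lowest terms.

Using pₖ = aₖpₖ₋₁ + pₖ₋₂ and qₖ = aₖqₖ₋₁ + qₖ₋₂:
  k=0: a=20, p=20, q=1
  k=1: a=8, p=161, q=8
  k=2: a=2, p=342, q=17
  k=3: a=14, p=4949, q=246
  k=4: a=18, p=89424, q=4445
  k=5: a=2, p=183797, q=9136

183797/9136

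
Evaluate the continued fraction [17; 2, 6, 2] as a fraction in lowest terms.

489/28

Fold from the inside: start with 2/1.
  6 + 1/2 = 13/2
  2 + 2/13 = 28/13
  17 + 13/28 = 489/28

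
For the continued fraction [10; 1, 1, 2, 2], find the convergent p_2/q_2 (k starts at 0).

Using pₖ = aₖpₖ₋₁ + pₖ₋₂, qₖ = aₖqₖ₋₁ + qₖ₋₂ (with p₋₁=1, p₋₂=0, q₋₁=0, q₋₂=1):
  k=0: a=10, p=10, q=1
  k=1: a=1, p=11, q=1
  k=2: a=1, p=21, q=2

21/2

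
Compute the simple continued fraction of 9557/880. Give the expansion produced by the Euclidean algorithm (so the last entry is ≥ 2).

9557 = 10·880 + 757
880 = 1·757 + 123
757 = 6·123 + 19
123 = 6·19 + 9
19 = 2·9 + 1
9 = 9·1 + 0  (stop)
So 9557/880 = [10; 1, 6, 6, 2, 9].

[10; 1, 6, 6, 2, 9]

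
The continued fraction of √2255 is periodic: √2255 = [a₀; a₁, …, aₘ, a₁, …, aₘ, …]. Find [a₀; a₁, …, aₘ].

a₀ = ⌊√2255⌋ = 47.
With m₀=0, d₀=1 and mₖ₊₁ = dₖaₖ − mₖ, dₖ₊₁ = (n − mₖ₊₁²)/dₖ, aₖ₊₁ = ⌊(a₀+mₖ₊₁)/dₖ₊₁⌋:
  k=1: m=47, d=46, a=2
  k=2: m=45, d=5, a=18
  k=3: m=45, d=46, a=2
  k=4: m=47, d=1, a=94
d=1 and a=2a₀=94 at k=4, so the next step gives (m, d) = (47, 46) again — its k=1 value — and the period has length 4.

[47; 2, 18, 2, 94]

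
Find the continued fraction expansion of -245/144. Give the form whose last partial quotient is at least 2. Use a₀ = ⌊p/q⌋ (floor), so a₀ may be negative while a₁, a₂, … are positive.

[-2; 3, 2, 1, 6, 2]

-245 = -2×144 + 43
144 = 3×43 + 15
43 = 2×15 + 13
15 = 1×13 + 2
13 = 6×2 + 1
2 = 2×1 + 0  (stop)
So -245/144 = [-2; 3, 2, 1, 6, 2].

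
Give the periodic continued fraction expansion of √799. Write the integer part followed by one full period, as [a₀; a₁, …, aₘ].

a₀ = ⌊√799⌋ = 28.
With m₀=0, d₀=1 and mₖ₊₁ = dₖaₖ − mₖ, dₖ₊₁ = (n − mₖ₊₁²)/dₖ, aₖ₊₁ = ⌊(a₀+mₖ₊₁)/dₖ₊₁⌋:
  k=1: m=28, d=15, a=3
  k=2: m=17, d=34, a=1
  k=3: m=17, d=15, a=3
  k=4: m=28, d=1, a=56
d=1 and a=2a₀=56 at k=4, so the next step gives (m, d) = (28, 15) again — its k=1 value — and the period has length 4.

[28; 3, 1, 3, 56]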